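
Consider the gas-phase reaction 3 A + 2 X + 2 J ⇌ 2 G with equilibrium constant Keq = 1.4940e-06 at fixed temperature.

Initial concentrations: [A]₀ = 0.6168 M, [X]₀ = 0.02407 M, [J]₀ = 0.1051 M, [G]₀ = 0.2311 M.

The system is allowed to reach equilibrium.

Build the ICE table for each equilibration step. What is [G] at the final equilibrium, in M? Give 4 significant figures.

Q₀ = 3.5564e+04 vs Keq = 1.4940e-06 ⇒ Q>K, reverse
Step 1:
                    A           X           J           G
  I            0.6168     0.02407      0.1051      0.2311
  C            0.3465       0.231       0.231      -0.231
  E            0.9633      0.2551      0.3361  9.9072e-05
  solve Keq expr → x = -0.1155; check Q = 1.4940e-06

[G]_eq = 9.9072e-05 M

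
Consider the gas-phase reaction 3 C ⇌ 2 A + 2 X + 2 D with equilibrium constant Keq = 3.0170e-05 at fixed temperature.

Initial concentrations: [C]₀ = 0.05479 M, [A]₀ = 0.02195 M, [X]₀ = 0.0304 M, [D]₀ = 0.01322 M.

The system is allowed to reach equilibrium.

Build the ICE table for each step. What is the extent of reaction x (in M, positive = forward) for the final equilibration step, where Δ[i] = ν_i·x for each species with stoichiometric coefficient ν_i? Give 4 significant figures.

Q₀ = 4.7312e-07 vs Keq = 3.0170e-05 ⇒ Q<K, forward
Step 1:
                  C         A         X         D
  init      0.05479   0.02195    0.0304   0.01322
  Δ        -0.01864   0.01243   0.01243   0.01243
  eq        0.03615   0.03438   0.04283   0.02565
  solve Keq expr → x = 0.006213; check Q = 3.0170e-05

x = 0.006213 M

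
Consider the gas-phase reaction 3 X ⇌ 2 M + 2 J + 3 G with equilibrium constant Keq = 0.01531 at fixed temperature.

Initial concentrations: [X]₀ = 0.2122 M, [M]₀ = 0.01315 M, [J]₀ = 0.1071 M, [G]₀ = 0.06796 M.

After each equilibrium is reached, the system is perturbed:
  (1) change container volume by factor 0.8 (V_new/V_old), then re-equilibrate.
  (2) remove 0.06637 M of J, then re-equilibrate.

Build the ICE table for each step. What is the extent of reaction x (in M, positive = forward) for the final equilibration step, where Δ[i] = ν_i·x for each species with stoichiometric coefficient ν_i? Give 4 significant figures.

x = 0.003457 M

Q₀ = 6.5156e-08 vs Keq = 0.01531 ⇒ Q<K, forward
Step 1:
                  X         M         J         G
  init       0.2122   0.01315    0.1071   0.06796
  Δ         -0.1445   0.09632   0.09632    0.1445
  eq        0.06772    0.1095    0.2034    0.2124
  solve Keq expr → x = 0.04816; check Q = 0.01531
Then change container volume by factor 0.8 (V_new/V_old).
Step 2:
                  X         M         J         G
  init      0.08465    0.1368    0.2543    0.2656
  Δ         0.01494 -0.009962 -0.009962  -0.01494
  eq        0.09959    0.1269    0.2443    0.2506
  solve Keq expr → x = -0.004981; check Q = 0.01531
Then remove 0.06637 M of J.
Step 3:
                  X         M         J         G
  init      0.09959    0.1269    0.1779    0.2506
  Δ        -0.01037  0.006915  0.006915   0.01037
  eq        0.08922    0.1338    0.1849     0.261
  solve Keq expr → x = 0.003457; check Q = 0.01531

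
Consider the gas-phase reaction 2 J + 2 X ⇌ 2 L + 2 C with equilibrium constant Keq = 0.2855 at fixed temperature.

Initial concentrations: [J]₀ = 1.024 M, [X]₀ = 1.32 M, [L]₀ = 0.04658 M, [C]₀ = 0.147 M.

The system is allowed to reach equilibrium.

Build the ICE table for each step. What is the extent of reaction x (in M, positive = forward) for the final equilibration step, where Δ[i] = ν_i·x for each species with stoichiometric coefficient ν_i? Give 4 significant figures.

Q₀ = 2.5662e-05 vs Keq = 0.2855 ⇒ Q<K, forward
Step 1:
                   J          X          L          C
  I            1.024       1.32    0.04658      0.147
  C          -0.4341    -0.4341     0.4341     0.4341
  E           0.5899     0.8859     0.4806     0.5811
  solve Keq expr → x = 0.217; check Q = 0.2855

x = 0.217 M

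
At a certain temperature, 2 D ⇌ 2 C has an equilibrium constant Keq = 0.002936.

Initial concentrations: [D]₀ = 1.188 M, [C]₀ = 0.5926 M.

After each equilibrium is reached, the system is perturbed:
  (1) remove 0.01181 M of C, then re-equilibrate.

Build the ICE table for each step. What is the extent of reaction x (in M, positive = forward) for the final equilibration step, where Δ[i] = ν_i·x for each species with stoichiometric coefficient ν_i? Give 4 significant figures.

x = 0.005601 M

Q₀ = 0.2488 vs Keq = 0.002936 ⇒ Q>K, reverse
Step 1:
                    D           C
  Initial       1.188      0.5926
  Change       0.5011     -0.5011
  Equil         1.689     0.09152
  solve Keq expr → x = -0.2505; check Q = 0.002936
Then remove 0.01181 M of C.
Step 2:
                    D           C
  Initial       1.689     0.07971
  Change      -0.0112      0.0112
  Equil         1.678     0.09092
  solve Keq expr → x = 0.005601; check Q = 0.002936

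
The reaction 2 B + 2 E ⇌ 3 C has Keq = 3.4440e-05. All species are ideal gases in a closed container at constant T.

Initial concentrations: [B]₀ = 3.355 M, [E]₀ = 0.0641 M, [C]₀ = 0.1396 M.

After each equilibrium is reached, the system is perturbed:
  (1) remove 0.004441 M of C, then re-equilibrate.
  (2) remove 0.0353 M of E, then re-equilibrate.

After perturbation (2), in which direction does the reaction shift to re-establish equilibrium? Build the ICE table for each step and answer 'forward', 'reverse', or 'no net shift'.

Direction: reverse

Q₀ = 0.05882 vs Keq = 3.4440e-05 ⇒ Q>K, reverse
Step 1:
                  B         E         C
  Initial     3.355    0.0641    0.1396
  Change    0.07953   0.07953   -0.1193
  Equil       3.435    0.1436   0.02031
  solve Keq expr → x = -0.03976; check Q = 3.4440e-05
Then remove 0.004441 M of C.
Step 2:
                  B         E         C
  Initial     3.435    0.1436   0.01587
  Change  -0.002778 -0.002778  0.004167
  Equil       3.432    0.1408   0.02004
  solve Keq expr → x = 0.001389; check Q = 3.4440e-05
Then remove 0.0353 M of E.
Step 3:
                  B         E         C
  Initial     3.432    0.1055   0.02004
  Change   0.002181  0.002181 -0.003272
  Equil       3.434    0.1077   0.01677
  solve Keq expr → x = -0.001091; check Q = 3.4440e-05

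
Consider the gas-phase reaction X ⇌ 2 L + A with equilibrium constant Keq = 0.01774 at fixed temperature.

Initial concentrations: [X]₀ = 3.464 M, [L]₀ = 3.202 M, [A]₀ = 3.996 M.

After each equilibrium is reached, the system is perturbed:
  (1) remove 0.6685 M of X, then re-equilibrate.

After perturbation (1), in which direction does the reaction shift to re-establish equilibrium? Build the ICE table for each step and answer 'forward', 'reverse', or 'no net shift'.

Direction: reverse

Q₀ = 11.83 vs Keq = 0.01774 ⇒ Q>K, reverse
Step 1:
                  X         L         A
  Initial     3.464     3.202     3.996
  Change      1.507    -3.014    -1.507
  Equil       4.971    0.1882     2.489
  solve Keq expr → x = -1.507; check Q = 0.01774
Then remove 0.6685 M of X.
Step 2:
                  X         L         A
  Initial     4.302    0.1882     2.489
  Change   0.006379  -0.01276 -0.006379
  Equil       4.309    0.1755     2.483
  solve Keq expr → x = -0.006379; check Q = 0.01774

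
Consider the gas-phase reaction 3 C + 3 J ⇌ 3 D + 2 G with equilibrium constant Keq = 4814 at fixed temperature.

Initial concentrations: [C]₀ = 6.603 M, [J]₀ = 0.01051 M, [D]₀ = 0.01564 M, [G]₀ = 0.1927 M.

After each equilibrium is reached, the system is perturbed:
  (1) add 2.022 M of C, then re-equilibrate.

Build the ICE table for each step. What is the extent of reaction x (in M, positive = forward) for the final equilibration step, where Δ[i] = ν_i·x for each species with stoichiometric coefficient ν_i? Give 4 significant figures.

x = 6.2438e-06 M

Q₀ = 4.2505e-04 vs Keq = 4814 ⇒ Q<K, forward
Step 1:
                  C         J         D         G
  I           6.603   0.01051   0.01564    0.1927
  C        -0.01043  -0.01043   0.01043  0.006953
  E           6.593 8.0002e-05   0.02607    0.1997
  solve Keq expr → x = 0.003477; check Q = 4814
Then add 2.022 M of C.
Step 2:
                  C         J         D         G
  I           8.615 8.0002e-05   0.02607    0.1997
  C       -1.8731e-05 -1.8731e-05 1.8731e-05 1.2488e-05
  E           8.615 6.1271e-05   0.02609    0.1997
  solve Keq expr → x = 6.2438e-06; check Q = 4814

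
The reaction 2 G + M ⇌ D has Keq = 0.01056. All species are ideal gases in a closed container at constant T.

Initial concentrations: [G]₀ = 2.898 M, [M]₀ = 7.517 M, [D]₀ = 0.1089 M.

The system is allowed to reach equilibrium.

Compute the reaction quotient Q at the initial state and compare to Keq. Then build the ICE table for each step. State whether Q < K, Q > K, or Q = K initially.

Q₀ = 0.001725 vs Keq = 0.01056 ⇒ Q<K, forward
Step 1:
                   G          M          D
  Initial      2.898      7.517     0.1089
  Change     -0.5927    -0.2963     0.2963
  Equil        2.305      7.221     0.4052
  solve Keq expr → x = 0.2963; check Q = 0.01056

Q₀ = 0.001725; Q < K (proceeds forward)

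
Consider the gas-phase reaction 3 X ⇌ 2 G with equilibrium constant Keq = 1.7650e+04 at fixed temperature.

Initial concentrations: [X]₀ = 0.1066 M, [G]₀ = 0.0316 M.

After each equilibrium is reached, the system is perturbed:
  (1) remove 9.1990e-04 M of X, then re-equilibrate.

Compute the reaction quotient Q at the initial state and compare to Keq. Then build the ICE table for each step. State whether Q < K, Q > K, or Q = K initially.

Q₀ = 0.8243; Q < K (proceeds forward)

Q₀ = 0.8243 vs Keq = 1.7650e+04 ⇒ Q<K, forward
Step 1:
                    X           G
  I            0.1066      0.0316
  C          -0.09848     0.06565
  E          0.008122     0.09725
  solve Keq expr → x = 0.03283; check Q = 1.7650e+04
Then remove 9.1990e-04 M of X.
Step 2:
                    X           G
  I          0.007202     0.09725
  C        8.8694e-04 -5.9130e-04
  E          0.008089     0.09666
  solve Keq expr → x = -2.9565e-04; check Q = 1.7650e+04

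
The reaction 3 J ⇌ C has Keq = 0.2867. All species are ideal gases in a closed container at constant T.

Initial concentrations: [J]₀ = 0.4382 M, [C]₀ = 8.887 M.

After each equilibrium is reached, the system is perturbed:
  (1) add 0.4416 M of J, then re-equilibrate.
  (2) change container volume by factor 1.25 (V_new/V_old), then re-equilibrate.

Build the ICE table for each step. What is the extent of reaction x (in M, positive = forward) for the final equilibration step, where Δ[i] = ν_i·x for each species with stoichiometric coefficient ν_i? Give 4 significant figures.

x = -0.1246 M

Q₀ = 105.6 vs Keq = 0.2867 ⇒ Q>K, reverse
Step 1:
                    J           C
  Initial      0.4382       8.887
  Change        2.598     -0.8659
  Equil         3.036       8.021
  solve Keq expr → x = -0.8659; check Q = 0.2867
Then add 0.4416 M of J.
Step 2:
                    J           C
  Initial       3.477       8.021
  Change      -0.4239      0.1413
  Equil         3.053       8.162
  solve Keq expr → x = 0.1413; check Q = 0.2867
Then change container volume by factor 1.25 (V_new/V_old).
Step 3:
                    J           C
  Initial       2.443        6.53
  Change       0.3737     -0.1246
  Equil         2.816       6.405
  solve Keq expr → x = -0.1246; check Q = 0.2867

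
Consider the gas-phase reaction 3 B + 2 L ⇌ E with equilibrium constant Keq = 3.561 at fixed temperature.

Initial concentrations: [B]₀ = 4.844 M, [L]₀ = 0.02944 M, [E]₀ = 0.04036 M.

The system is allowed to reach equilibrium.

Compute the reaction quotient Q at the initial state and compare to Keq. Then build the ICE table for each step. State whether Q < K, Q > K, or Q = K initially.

Q₀ = 0.4097; Q < K (proceeds forward)

Q₀ = 0.4097 vs Keq = 3.561 ⇒ Q<K, forward
Step 1:
                   B          L          E
  Initial      4.844    0.02944    0.04036
  Change    -0.02743   -0.01829   0.009143
  Equil        4.817    0.01115     0.0495
  solve Keq expr → x = 0.009143; check Q = 3.561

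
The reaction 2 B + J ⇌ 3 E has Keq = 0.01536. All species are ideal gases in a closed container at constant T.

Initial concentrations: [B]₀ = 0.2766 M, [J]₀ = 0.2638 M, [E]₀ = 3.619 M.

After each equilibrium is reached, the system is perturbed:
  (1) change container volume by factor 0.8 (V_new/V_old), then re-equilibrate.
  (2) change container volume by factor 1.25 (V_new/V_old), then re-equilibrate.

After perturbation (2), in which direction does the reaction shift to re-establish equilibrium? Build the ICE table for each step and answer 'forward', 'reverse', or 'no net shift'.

Direction: no net shift

Q₀ = 2348 vs Keq = 0.01536 ⇒ Q>K, reverse
Step 1:
                    B           J           E
  init         0.2766      0.2638       3.619
  Δ             2.091       1.045      -3.136
  eq            2.367       1.309       0.483
  solve Keq expr → x = -1.045; check Q = 0.01536
Then change container volume by factor 0.8 (V_new/V_old).
Step 2:
                    B           J           E
  init          2.959       1.636      0.6038
  Δ                 0           0           0
  eq            2.959       1.636      0.6038
  solve Keq expr → x = 0; check Q = 0.01536
Then change container volume by factor 1.25 (V_new/V_old).
Step 3:
                    B           J           E
  init          2.367       1.309       0.483
  Δ                 0           0           0
  eq            2.367       1.309       0.483
  solve Keq expr → x = 0; check Q = 0.01536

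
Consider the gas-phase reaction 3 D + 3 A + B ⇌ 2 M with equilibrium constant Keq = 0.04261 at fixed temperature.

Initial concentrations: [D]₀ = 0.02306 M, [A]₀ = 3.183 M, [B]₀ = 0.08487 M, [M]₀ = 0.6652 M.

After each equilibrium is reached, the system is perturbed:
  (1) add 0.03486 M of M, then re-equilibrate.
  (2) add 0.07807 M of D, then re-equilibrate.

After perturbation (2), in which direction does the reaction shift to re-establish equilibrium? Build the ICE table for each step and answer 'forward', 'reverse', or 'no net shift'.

Q₀ = 1.3184e+04 vs Keq = 0.04261 ⇒ Q>K, reverse
Step 1:
                    D           A           B           M
  I           0.02306       3.183     0.08487      0.6652
  C            0.5307      0.5307      0.1769     -0.3538
  E            0.5537       3.714      0.2618      0.3114
  solve Keq expr → x = -0.1769; check Q = 0.04261
Then add 0.03486 M of M.
Step 2:
                    D           A           B           M
  I            0.5537       3.714      0.2618      0.3463
  C           0.01876     0.01876    0.006252     -0.0125
  E            0.5725       3.732       0.268      0.3338
  solve Keq expr → x = -0.006252; check Q = 0.04261
Then add 0.07807 M of D.
Step 3:
                    D           A           B           M
  I            0.6506       3.732       0.268      0.3338
  C           -0.0359     -0.0359    -0.01197     0.02394
  E            0.6146       3.697       0.256      0.3577
  solve Keq expr → x = 0.01197; check Q = 0.04261

Direction: forward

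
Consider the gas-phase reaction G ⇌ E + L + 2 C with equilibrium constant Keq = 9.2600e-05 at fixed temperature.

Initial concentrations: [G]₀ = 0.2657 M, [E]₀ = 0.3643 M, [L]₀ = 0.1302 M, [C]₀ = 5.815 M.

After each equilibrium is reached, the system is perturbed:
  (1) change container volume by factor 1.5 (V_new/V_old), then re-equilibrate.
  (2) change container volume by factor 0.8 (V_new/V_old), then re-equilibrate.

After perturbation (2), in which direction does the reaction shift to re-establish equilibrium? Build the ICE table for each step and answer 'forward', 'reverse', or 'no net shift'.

Q₀ = 6.036 vs Keq = 9.2600e-05 ⇒ Q>K, reverse
Step 1:
                    G           E           L           C
  I            0.2657      0.3643      0.1302       5.815
  C            0.1302     -0.1302     -0.1302     -0.2604
  E            0.3959      0.2341  5.0754e-06       5.555
  solve Keq expr → x = -0.1302; check Q = 9.2600e-05
Then change container volume by factor 1.5 (V_new/V_old).
Step 2:
                    G           E           L           C
  I            0.2639      0.1561  3.3836e-06       3.703
  C       -8.0351e-06  8.0351e-06  8.0351e-06  1.6070e-05
  E            0.2639      0.1561  1.1419e-05       3.703
  solve Keq expr → x = 8.0351e-06; check Q = 9.2600e-05
Then change container volume by factor 0.8 (V_new/V_old).
Step 3:
                    G           E           L           C
  I            0.3299      0.1951  1.4273e-05       4.629
  C        6.9649e-06 -6.9649e-06 -6.9649e-06 -1.3930e-05
  E            0.3299      0.1951  7.3084e-06       4.629
  solve Keq expr → x = -6.9649e-06; check Q = 9.2600e-05

Direction: reverse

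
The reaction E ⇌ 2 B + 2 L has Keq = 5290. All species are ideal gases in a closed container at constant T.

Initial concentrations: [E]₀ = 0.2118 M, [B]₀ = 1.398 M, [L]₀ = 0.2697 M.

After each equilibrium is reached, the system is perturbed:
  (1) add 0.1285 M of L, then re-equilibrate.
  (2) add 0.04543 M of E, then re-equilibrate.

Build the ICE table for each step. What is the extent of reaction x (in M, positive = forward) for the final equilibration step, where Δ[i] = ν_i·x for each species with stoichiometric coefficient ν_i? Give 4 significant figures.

x = 0.04528 M

Q₀ = 0.6712 vs Keq = 5290 ⇒ Q<K, forward
Step 1:
                   E          B          L
  init        0.2118      1.398     0.2697
  Δ          -0.2115      0.423      0.423
  eq      3.0078e-04      1.821     0.6927
  solve Keq expr → x = 0.2115; check Q = 5290
Then add 0.1285 M of L.
Step 2:
                   E          B          L
  init    3.0078e-04      1.821     0.8212
  Δ       1.2158e-04 -2.4316e-04 -2.4316e-04
  eq      4.2236e-04      1.821      0.821
  solve Keq expr → x = -1.2158e-04; check Q = 5290
Then add 0.04543 M of E.
Step 3:
                   E          B          L
  init       0.04585      1.821      0.821
  Δ         -0.04528    0.09056    0.09056
  eq      5.7376e-04      1.911     0.9115
  solve Keq expr → x = 0.04528; check Q = 5290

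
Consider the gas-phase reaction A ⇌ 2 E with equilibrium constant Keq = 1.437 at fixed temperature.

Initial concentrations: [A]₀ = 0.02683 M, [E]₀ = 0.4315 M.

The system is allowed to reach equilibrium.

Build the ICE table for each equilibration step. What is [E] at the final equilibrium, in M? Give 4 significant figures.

[E]_eq = 0.3319 M

Q₀ = 6.94 vs Keq = 1.437 ⇒ Q>K, reverse
Step 1:
                  A         E
  Initial   0.02683    0.4315
  Change    0.04981  -0.09963
  Equil     0.07664    0.3319
  solve Keq expr → x = -0.04981; check Q = 1.437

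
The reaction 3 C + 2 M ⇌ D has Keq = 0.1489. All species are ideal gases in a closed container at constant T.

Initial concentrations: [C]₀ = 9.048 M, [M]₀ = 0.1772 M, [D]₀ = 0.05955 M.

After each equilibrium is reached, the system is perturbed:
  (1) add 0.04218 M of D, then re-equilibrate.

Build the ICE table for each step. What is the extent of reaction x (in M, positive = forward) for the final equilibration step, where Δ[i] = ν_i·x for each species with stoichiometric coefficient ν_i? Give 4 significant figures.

Q₀ = 0.00256 vs Keq = 0.1489 ⇒ Q<K, forward
Step 1:
                  C         M         D
  init        9.048    0.1772   0.05955
  Δ         -0.2124   -0.1416   0.07079
  eq          8.836   0.03562    0.1303
  solve Keq expr → x = 0.07079; check Q = 0.1489
Then add 0.04218 M of D.
Step 2:
                  C         M         D
  init        8.836   0.03562    0.1725
  Δ        0.007515   0.00501 -0.002505
  eq          8.843   0.04063      0.17
  solve Keq expr → x = -0.002505; check Q = 0.1489

x = -0.002505 M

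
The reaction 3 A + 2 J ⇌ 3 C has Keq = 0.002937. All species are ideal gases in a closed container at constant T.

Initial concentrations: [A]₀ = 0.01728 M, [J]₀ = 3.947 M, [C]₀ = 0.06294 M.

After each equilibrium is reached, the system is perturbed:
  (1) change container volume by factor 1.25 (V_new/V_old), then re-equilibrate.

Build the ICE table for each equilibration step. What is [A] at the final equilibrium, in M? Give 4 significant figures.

Q₀ = 3.102 vs Keq = 0.002937 ⇒ Q>K, reverse
Step 1:
                  A         J         C
  Initial   0.01728     3.947   0.06294
  Change    0.04173   0.02782  -0.04173
  Equil     0.05901     3.975   0.02121
  solve Keq expr → x = -0.01391; check Q = 0.002937
Then change container volume by factor 1.25 (V_new/V_old).
Step 2:
                  A         J         C
  Initial   0.04721      3.18   0.01697
  Change   0.001788  0.001192 -0.001788
  Equil       0.049     3.181   0.01518
  solve Keq expr → x = -5.9588e-04; check Q = 0.002937

[A]_eq = 0.049 M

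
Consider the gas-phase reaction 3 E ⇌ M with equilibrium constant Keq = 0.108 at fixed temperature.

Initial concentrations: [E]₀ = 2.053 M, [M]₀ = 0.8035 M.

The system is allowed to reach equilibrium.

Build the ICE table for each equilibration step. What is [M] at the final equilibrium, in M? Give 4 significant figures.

Q₀ = 0.09286 vs Keq = 0.108 ⇒ Q<K, forward
Step 1:
                    E           M
  I             2.053      0.8035
  C          -0.07957     0.02652
  E             1.973        0.83
  solve Keq expr → x = 0.02652; check Q = 0.108

[M]_eq = 0.83 M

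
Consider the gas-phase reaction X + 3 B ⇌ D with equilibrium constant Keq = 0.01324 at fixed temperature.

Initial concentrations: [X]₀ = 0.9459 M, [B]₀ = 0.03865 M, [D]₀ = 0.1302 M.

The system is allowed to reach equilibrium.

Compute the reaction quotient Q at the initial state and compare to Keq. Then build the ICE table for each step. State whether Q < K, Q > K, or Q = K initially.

Q₀ = 2384 vs Keq = 0.01324 ⇒ Q>K, reverse
Step 1:
                  X         B         D
  I          0.9459   0.03865    0.1302
  C          0.1291    0.3873   -0.1291
  E           1.075     0.426    0.0011
  solve Keq expr → x = -0.1291; check Q = 0.01324

Q₀ = 2384; Q > K (proceeds reverse)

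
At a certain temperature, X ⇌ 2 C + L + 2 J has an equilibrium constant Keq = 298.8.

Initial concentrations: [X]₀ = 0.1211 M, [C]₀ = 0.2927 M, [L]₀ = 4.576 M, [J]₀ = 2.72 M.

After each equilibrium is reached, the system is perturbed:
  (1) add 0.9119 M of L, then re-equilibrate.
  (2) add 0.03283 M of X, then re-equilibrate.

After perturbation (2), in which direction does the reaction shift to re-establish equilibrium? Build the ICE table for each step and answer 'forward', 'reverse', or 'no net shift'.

Direction: forward

Q₀ = 23.95 vs Keq = 298.8 ⇒ Q<K, forward
Step 1:
                    X           C           L           J
  Initial      0.1211      0.2927       4.576        2.72
  Change     -0.09135      0.1827     0.09135      0.1827
  Equil       0.02975      0.4754       4.667       2.903
  solve Keq expr → x = 0.09135; check Q = 298.8
Then add 0.9119 M of L.
Step 2:
                    X           C           L           J
  Initial     0.02975      0.4754       5.579       2.903
  Change     0.004306   -0.008612   -0.004306   -0.008612
  Equil       0.03405      0.4668       5.575       2.894
  solve Keq expr → x = -0.004306; check Q = 298.8
Then add 0.03283 M of X.
Step 3:
                    X           C           L           J
  Initial     0.06688      0.4668       5.575       2.894
  Change     -0.02393     0.04785     0.02393     0.04785
  Equil       0.04296      0.5146       5.599       2.942
  solve Keq expr → x = 0.02393; check Q = 298.8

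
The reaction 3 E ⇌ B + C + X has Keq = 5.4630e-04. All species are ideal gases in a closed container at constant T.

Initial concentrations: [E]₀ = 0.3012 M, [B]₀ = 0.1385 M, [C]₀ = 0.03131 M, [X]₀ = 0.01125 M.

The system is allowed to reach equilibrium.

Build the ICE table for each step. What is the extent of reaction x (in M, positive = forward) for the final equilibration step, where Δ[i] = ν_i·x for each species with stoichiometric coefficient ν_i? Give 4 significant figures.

x = -0.005966 M

Q₀ = 0.001785 vs Keq = 5.4630e-04 ⇒ Q>K, reverse
Step 1:
                    E           B           C           X
  Initial      0.3012      0.1385     0.03131     0.01125
  Change       0.0179   -0.005966   -0.005966   -0.005966
  Equil        0.3191      0.1325     0.02534    0.005284
  solve Keq expr → x = -0.005966; check Q = 5.4630e-04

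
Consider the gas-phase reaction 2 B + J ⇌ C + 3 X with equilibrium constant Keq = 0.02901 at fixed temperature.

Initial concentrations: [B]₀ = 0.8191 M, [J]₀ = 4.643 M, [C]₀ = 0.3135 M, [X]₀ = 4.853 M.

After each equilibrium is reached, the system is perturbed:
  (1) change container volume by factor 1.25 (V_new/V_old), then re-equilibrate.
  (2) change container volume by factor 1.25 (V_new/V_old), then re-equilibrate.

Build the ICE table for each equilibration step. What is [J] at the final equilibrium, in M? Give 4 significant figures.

[J]_eq = 3.167 M

Q₀ = 11.5 vs Keq = 0.02901 ⇒ Q>K, reverse
Step 1:
                    B           J           C           X
  init         0.8191       4.643      0.3135       4.853
  Δ            0.6172      0.3086     -0.3086     -0.9258
  eq            1.436       4.952    0.004893       3.927
  solve Keq expr → x = -0.3086; check Q = 0.02901
Then change container volume by factor 1.25 (V_new/V_old).
Step 2:
                    B           J           C           X
  init          1.149       3.961    0.003914       3.142
  Δ         -0.001896 -9.4803e-04  9.4803e-04    0.002844
  eq            1.147        3.96    0.004862       3.145
  solve Keq expr → x = 9.4803e-04; check Q = 0.02901
Then change container volume by factor 1.25 (V_new/V_old).
Step 3:
                    B           J           C           X
  init         0.9177       3.168     0.00389       2.516
  Δ          -0.00187 -9.3506e-04  9.3506e-04    0.002805
  eq           0.9159       3.167    0.004825       2.518
  solve Keq expr → x = 9.3506e-04; check Q = 0.02901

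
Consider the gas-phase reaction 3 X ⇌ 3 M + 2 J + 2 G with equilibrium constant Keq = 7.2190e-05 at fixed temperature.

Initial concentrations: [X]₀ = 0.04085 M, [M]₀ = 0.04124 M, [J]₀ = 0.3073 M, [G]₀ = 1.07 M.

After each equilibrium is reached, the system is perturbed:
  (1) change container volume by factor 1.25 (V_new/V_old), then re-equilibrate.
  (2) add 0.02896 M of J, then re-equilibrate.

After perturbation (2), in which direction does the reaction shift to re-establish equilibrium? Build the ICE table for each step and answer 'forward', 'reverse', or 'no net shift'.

Q₀ = 0.1112 vs Keq = 7.2190e-05 ⇒ Q>K, reverse
Step 1:
                    X           M           J           G
  I           0.04085     0.04124      0.3073        1.07
  C           0.03423    -0.03423    -0.02282    -0.02282
  E           0.07508    0.007009      0.2845       1.047
  solve Keq expr → x = -0.01141; check Q = 7.2190e-05
Then change container volume by factor 1.25 (V_new/V_old).
Step 2:
                    X           M           J           G
  I           0.06006    0.005607      0.2276      0.8377
  C         -0.001699    0.001699    0.001132    0.001132
  E           0.05837    0.007306      0.2287      0.8389
  solve Keq expr → x = 5.6621e-04; check Q = 7.2190e-05
Then add 0.02896 M of J.
Step 3:
                    X           M           J           G
  I           0.05837    0.007306      0.2577      0.8389
  C        4.9355e-04 -4.9355e-04 -3.2903e-04 -3.2903e-04
  E           0.05886    0.006812      0.2573      0.8385
  solve Keq expr → x = -1.6452e-04; check Q = 7.2190e-05

Direction: reverse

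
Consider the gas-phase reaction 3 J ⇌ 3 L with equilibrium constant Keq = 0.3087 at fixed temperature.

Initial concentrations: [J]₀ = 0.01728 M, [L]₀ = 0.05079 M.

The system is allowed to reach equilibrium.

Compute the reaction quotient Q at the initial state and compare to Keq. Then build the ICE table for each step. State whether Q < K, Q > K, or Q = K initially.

Q₀ = 25.39 vs Keq = 0.3087 ⇒ Q>K, reverse
Step 1:
                  J         L
  init      0.01728   0.05079
  Δ         0.02334  -0.02334
  eq        0.04062   0.02745
  solve Keq expr → x = -0.007779; check Q = 0.3087

Q₀ = 25.39; Q > K (proceeds reverse)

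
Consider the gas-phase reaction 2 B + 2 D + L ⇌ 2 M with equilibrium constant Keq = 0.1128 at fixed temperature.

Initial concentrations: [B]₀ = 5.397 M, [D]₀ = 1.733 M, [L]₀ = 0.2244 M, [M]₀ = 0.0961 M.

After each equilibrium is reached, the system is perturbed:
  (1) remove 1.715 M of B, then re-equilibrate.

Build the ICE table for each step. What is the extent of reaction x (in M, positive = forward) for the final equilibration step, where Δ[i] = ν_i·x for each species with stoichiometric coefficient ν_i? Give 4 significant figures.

Q₀ = 4.7046e-04 vs Keq = 0.1128 ⇒ Q<K, forward
Step 1:
                    B           D           L           M
  init          5.397       1.733      0.2244      0.0961
  Δ           -0.3678     -0.3678     -0.1839      0.3678
  eq            5.029       1.365     0.04048      0.4639
  solve Keq expr → x = 0.1839; check Q = 0.1128
Then remove 1.715 M of B.
Step 2:
                    B           D           L           M
  init          3.314       1.365     0.04048      0.4639
  Δ           0.05161     0.05161      0.0258    -0.05161
  eq            3.366       1.417     0.06628      0.4123
  solve Keq expr → x = -0.0258; check Q = 0.1128

x = -0.0258 M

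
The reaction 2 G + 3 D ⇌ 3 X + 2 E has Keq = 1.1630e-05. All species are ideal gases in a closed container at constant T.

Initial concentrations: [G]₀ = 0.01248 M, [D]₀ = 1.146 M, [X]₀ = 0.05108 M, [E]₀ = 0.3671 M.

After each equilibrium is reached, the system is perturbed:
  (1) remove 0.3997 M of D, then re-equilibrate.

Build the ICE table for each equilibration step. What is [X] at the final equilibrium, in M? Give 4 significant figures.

[X]_eq = 0.004594 M

Q₀ = 0.07662 vs Keq = 1.1630e-05 ⇒ Q>K, reverse
Step 1:
                    G           D           X           E
  init        0.01248       1.146     0.05108      0.3671
  Δ           0.02957     0.04435    -0.04435    -0.02957
  eq          0.04205        1.19    0.006727      0.3375
  solve Keq expr → x = -0.01478; check Q = 1.1630e-05
Then remove 0.3997 M of D.
Step 2:
                    G           D           X           E
  init        0.04205      0.7907    0.006727      0.3375
  Δ          0.001422    0.002133   -0.002133   -0.001422
  eq          0.04347      0.7928    0.004594      0.3361
  solve Keq expr → x = -7.1113e-04; check Q = 1.1630e-05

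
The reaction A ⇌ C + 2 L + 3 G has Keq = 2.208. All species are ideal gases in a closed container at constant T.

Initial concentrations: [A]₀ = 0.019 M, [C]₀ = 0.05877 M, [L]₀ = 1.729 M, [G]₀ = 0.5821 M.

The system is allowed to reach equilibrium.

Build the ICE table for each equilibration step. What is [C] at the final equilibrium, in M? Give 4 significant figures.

Q₀ = 1.824 vs Keq = 2.208 ⇒ Q<K, forward
Step 1:
                  A         C         L         G
  I           0.019   0.05877     1.729    0.5821
  C       -0.002119  0.002119  0.004238  0.006357
  E         0.01688   0.06089     1.733    0.5885
  solve Keq expr → x = 0.002119; check Q = 2.208

[C]_eq = 0.06089 M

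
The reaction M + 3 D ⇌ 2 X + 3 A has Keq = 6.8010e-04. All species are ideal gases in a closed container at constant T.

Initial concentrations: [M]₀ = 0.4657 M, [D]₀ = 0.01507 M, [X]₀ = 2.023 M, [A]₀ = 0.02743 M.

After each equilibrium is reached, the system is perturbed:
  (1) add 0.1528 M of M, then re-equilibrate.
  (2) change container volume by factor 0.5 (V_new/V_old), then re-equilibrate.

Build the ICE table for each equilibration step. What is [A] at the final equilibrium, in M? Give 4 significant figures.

Q₀ = 52.99 vs Keq = 6.8010e-04 ⇒ Q>K, reverse
Step 1:
                    M           D           X           A
  I            0.4657     0.01507       2.023     0.02743
  C          0.008558     0.02567    -0.01712    -0.02567
  E            0.4743     0.04074       2.006    0.001757
  solve Keq expr → x = -0.008558; check Q = 6.8010e-04
Then add 0.1528 M of M.
Step 2:
                    M           D           X           A
  I            0.6271     0.04074       2.006    0.001757
  C       -5.4513e-05 -1.6354e-04  1.0903e-04  1.6354e-04
  E             0.627     0.04058       2.006     0.00192
  solve Keq expr → x = 5.4513e-05; check Q = 6.8010e-04
Then change container volume by factor 0.5 (V_new/V_old).
Step 3:
                    M           D           X           A
  I             1.254     0.08116       4.012    0.003841
  C        2.5439e-04  7.6318e-04 -5.0879e-04 -7.6318e-04
  E             1.254     0.08192       4.011    0.003077
  solve Keq expr → x = -2.5439e-04; check Q = 6.8010e-04

[A]_eq = 0.003077 M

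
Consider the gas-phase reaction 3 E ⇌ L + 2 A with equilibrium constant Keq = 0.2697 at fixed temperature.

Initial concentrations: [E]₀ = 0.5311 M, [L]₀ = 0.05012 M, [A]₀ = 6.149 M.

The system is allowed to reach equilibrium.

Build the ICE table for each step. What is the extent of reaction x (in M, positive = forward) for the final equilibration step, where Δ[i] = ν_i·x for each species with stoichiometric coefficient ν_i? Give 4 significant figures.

Q₀ = 12.65 vs Keq = 0.2697 ⇒ Q>K, reverse
Step 1:
                  E         L         A
  init       0.5311   0.05012     6.149
  Δ          0.1436  -0.04786  -0.09572
  eq         0.6747   0.00226     6.053
  solve Keq expr → x = -0.04786; check Q = 0.2697

x = -0.04786 M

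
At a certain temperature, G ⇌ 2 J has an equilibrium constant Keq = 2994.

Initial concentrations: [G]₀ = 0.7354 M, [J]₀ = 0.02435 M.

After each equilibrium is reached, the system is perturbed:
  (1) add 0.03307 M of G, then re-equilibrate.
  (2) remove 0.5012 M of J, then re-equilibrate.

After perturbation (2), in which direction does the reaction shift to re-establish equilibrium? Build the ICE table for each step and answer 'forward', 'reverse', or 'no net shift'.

Direction: forward

Q₀ = 8.0626e-04 vs Keq = 2994 ⇒ Q<K, forward
Step 1:
                  G         J
  Initial    0.7354   0.02435
  Change    -0.7347     1.469
  Equil   7.4516e-04     1.494
  solve Keq expr → x = 0.7347; check Q = 2994
Then add 0.03307 M of G.
Step 2:
                  G         J
  Initial   0.03382     1.494
  Change     -0.033   0.06601
  Equil   8.1248e-04      1.56
  solve Keq expr → x = 0.033; check Q = 2994
Then remove 0.5012 M of J.
Step 3:
                  G         J
  Initial 8.1248e-04     1.058
  Change  -4.3766e-04 8.7532e-04
  Equil   3.7482e-04     1.059
  solve Keq expr → x = 4.3766e-04; check Q = 2994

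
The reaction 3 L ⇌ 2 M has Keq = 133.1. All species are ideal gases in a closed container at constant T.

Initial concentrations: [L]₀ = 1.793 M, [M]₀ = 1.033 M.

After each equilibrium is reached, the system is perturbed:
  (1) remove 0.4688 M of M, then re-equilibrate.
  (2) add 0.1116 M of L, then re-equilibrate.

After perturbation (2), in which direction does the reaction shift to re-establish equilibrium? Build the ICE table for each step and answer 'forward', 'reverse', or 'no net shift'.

Q₀ = 0.1851 vs Keq = 133.1 ⇒ Q<K, forward
Step 1:
                   L          M
  init         1.793      1.033
  Δ            -1.48     0.9867
  eq          0.3129       2.02
  solve Keq expr → x = 0.4934; check Q = 133.1
Then remove 0.4688 M of M.
Step 2:
                   L          M
  init        0.3129      1.551
  Δ           -0.047    0.03133
  eq          0.2659      1.582
  solve Keq expr → x = 0.01567; check Q = 133.1
Then add 0.1116 M of L.
Step 3:
                   L          M
  init        0.3775      1.582
  Δ          -0.1039    0.06926
  eq          0.2736      1.652
  solve Keq expr → x = 0.03463; check Q = 133.1

Direction: forward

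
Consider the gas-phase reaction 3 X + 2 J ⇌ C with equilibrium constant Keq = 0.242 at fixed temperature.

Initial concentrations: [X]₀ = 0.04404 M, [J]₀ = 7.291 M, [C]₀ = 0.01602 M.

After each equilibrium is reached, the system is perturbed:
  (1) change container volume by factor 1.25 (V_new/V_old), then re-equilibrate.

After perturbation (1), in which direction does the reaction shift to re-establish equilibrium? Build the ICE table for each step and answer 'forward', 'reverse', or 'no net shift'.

Q₀ = 3.528 vs Keq = 0.242 ⇒ Q>K, reverse
Step 1:
                   X          J          C
  I          0.04404      7.291    0.01602
  C           0.0314    0.02093   -0.01047
  E          0.07544      7.312   0.005554
  solve Keq expr → x = -0.01047; check Q = 0.242
Then change container volume by factor 1.25 (V_new/V_old).
Step 2:
                   X          J          C
  I          0.06035       5.85   0.004443
  C         0.006048   0.004032  -0.002016
  E           0.0664      5.854   0.002427
  solve Keq expr → x = -0.002016; check Q = 0.242

Direction: reverse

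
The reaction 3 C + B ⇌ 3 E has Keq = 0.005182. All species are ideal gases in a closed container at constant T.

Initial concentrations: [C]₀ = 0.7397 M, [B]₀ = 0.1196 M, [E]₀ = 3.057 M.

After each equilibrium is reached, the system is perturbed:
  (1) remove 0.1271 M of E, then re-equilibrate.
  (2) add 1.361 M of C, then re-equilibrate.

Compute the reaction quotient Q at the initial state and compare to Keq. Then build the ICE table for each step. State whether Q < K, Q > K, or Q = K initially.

Q₀ = 590.2 vs Keq = 0.005182 ⇒ Q>K, reverse
Step 1:
                    C           B           E
  I            0.7397      0.1196       3.057
  C             2.504      0.8348      -2.504
  E             3.244      0.9544      0.5527
  solve Keq expr → x = -0.8348; check Q = 0.005182
Then remove 0.1271 M of E.
Step 2:
                    C           B           E
  I             3.244      0.9544      0.4256
  C            -0.103    -0.03435       0.103
  E             3.141        0.92      0.5286
  solve Keq expr → x = 0.03435; check Q = 0.005182
Then add 1.361 M of C.
Step 3:
                    C           B           E
  I             4.502        0.92      0.5286
  C           -0.1821    -0.06069      0.1821
  E              4.32      0.8593      0.7107
  solve Keq expr → x = 0.06069; check Q = 0.005182

Q₀ = 590.2; Q > K (proceeds reverse)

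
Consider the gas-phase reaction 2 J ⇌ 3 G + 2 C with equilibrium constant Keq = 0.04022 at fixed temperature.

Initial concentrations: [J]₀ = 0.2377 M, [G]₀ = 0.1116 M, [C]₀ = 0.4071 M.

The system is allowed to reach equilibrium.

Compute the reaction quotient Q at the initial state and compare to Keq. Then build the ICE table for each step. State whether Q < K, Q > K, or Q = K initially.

Q₀ = 0.004077 vs Keq = 0.04022 ⇒ Q<K, forward
Step 1:
                  J         G         C
  init       0.2377    0.1116    0.4071
  Δ         -0.0511   0.07665    0.0511
  eq         0.1866    0.1882    0.4582
  solve Keq expr → x = 0.02555; check Q = 0.04022

Q₀ = 0.004077; Q < K (proceeds forward)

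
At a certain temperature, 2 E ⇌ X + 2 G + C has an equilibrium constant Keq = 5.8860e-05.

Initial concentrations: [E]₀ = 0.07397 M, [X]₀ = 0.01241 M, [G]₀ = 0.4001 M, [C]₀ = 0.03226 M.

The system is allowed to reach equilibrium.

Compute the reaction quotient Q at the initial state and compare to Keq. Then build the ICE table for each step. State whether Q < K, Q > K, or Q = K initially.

Q₀ = 0.01171 vs Keq = 5.8860e-05 ⇒ Q>K, reverse
Step 1:
                  E         X         G         C
  init      0.07397   0.01241    0.4001   0.03226
  Δ         0.02442  -0.01221  -0.02442  -0.01221
  eq        0.09839 2.0133e-04    0.3757   0.02005
  solve Keq expr → x = -0.01221; check Q = 5.8860e-05

Q₀ = 0.01171; Q > K (proceeds reverse)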